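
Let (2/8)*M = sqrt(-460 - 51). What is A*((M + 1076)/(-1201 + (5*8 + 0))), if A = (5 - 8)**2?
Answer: -1076/129 - 4*I*sqrt(511)/129 ≈ -8.3411 - 0.70094*I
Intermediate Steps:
M = 4*I*sqrt(511) (M = 4*sqrt(-460 - 51) = 4*sqrt(-511) = 4*(I*sqrt(511)) = 4*I*sqrt(511) ≈ 90.421*I)
A = 9 (A = (-3)**2 = 9)
A*((M + 1076)/(-1201 + (5*8 + 0))) = 9*((4*I*sqrt(511) + 1076)/(-1201 + (5*8 + 0))) = 9*((1076 + 4*I*sqrt(511))/(-1201 + (40 + 0))) = 9*((1076 + 4*I*sqrt(511))/(-1201 + 40)) = 9*((1076 + 4*I*sqrt(511))/(-1161)) = 9*((1076 + 4*I*sqrt(511))*(-1/1161)) = 9*(-1076/1161 - 4*I*sqrt(511)/1161) = -1076/129 - 4*I*sqrt(511)/129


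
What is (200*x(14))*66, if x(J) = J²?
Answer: 2587200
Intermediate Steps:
(200*x(14))*66 = (200*14²)*66 = (200*196)*66 = 39200*66 = 2587200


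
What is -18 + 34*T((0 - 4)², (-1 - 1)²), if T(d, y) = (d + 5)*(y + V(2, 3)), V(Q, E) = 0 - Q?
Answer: 1410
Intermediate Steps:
V(Q, E) = -Q
T(d, y) = (-2 + y)*(5 + d) (T(d, y) = (d + 5)*(y - 1*2) = (5 + d)*(y - 2) = (5 + d)*(-2 + y) = (-2 + y)*(5 + d))
-18 + 34*T((0 - 4)², (-1 - 1)²) = -18 + 34*(-10 - 2*(0 - 4)² + 5*(-1 - 1)² + (0 - 4)²*(-1 - 1)²) = -18 + 34*(-10 - 2*(-4)² + 5*(-2)² + (-4)²*(-2)²) = -18 + 34*(-10 - 2*16 + 5*4 + 16*4) = -18 + 34*(-10 - 32 + 20 + 64) = -18 + 34*42 = -18 + 1428 = 1410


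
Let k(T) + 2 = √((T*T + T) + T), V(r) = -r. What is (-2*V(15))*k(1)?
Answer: -60 + 30*√3 ≈ -8.0385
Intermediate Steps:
k(T) = -2 + √(T² + 2*T) (k(T) = -2 + √((T*T + T) + T) = -2 + √((T² + T) + T) = -2 + √((T + T²) + T) = -2 + √(T² + 2*T))
(-2*V(15))*k(1) = (-(-2)*15)*(-2 + √(1*(2 + 1))) = (-2*(-15))*(-2 + √(1*3)) = 30*(-2 + √3) = -60 + 30*√3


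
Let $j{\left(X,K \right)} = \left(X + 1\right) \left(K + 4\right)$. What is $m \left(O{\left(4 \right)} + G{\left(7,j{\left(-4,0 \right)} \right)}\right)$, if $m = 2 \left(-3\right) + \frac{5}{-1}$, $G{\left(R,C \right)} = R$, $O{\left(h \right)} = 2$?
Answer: $-99$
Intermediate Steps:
$j{\left(X,K \right)} = \left(1 + X\right) \left(4 + K\right)$
$m = -11$ ($m = -6 + 5 \left(-1\right) = -6 - 5 = -11$)
$m \left(O{\left(4 \right)} + G{\left(7,j{\left(-4,0 \right)} \right)}\right) = - 11 \left(2 + 7\right) = \left(-11\right) 9 = -99$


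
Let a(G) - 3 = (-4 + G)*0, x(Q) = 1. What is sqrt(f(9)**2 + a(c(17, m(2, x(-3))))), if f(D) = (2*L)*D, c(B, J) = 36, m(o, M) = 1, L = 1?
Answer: sqrt(327) ≈ 18.083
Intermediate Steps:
a(G) = 3 (a(G) = 3 + (-4 + G)*0 = 3 + 0 = 3)
f(D) = 2*D (f(D) = (2*1)*D = 2*D)
sqrt(f(9)**2 + a(c(17, m(2, x(-3))))) = sqrt((2*9)**2 + 3) = sqrt(18**2 + 3) = sqrt(324 + 3) = sqrt(327)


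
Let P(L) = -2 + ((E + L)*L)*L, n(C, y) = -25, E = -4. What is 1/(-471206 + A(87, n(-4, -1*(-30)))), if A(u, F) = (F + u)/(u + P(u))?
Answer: -314156/148032192105 ≈ -2.1222e-6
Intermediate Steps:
P(L) = -2 + L²*(-4 + L) (P(L) = -2 + ((-4 + L)*L)*L = -2 + (L*(-4 + L))*L = -2 + L²*(-4 + L))
A(u, F) = (F + u)/(-2 + u + u³ - 4*u²) (A(u, F) = (F + u)/(u + (-2 + u³ - 4*u²)) = (F + u)/(-2 + u + u³ - 4*u²))
1/(-471206 + A(87, n(-4, -1*(-30)))) = 1/(-471206 + (-25 + 87)/(-2 + 87 + 87³ - 4*87²)) = 1/(-471206 + 62/(-2 + 87 + 658503 - 4*7569)) = 1/(-471206 + 62/(-2 + 87 + 658503 - 30276)) = 1/(-471206 + 62/628312) = 1/(-471206 + (1/628312)*62) = 1/(-471206 + 31/314156) = 1/(-148032192105/314156) = -314156/148032192105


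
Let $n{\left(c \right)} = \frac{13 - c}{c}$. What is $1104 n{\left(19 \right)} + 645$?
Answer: $\frac{5631}{19} \approx 296.37$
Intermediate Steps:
$n{\left(c \right)} = \frac{13 - c}{c}$
$1104 n{\left(19 \right)} + 645 = 1104 \frac{13 - 19}{19} + 645 = 1104 \cdot \frac{1}{19} \left(-6\right) + 645 = 1104 \left(- \frac{6}{19}\right) + 645 = - \frac{6624}{19} + 645 = \frac{5631}{19}$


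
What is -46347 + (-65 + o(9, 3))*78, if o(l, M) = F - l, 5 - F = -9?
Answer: -51027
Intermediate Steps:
F = 14 (F = 5 - 1*(-9) = 5 + 9 = 14)
o(l, M) = 14 - l
-46347 + (-65 + o(9, 3))*78 = -46347 + (-65 + (14 - 1*9))*78 = -46347 + (-65 + (14 - 9))*78 = -46347 + (-65 + 5)*78 = -46347 - 60*78 = -46347 - 4680 = -51027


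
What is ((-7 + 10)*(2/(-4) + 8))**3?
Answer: 91125/8 ≈ 11391.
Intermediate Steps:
((-7 + 10)*(2/(-4) + 8))**3 = (3*(2*(-1/4) + 8))**3 = (3*(-1/2 + 8))**3 = (3*(15/2))**3 = (45/2)**3 = 91125/8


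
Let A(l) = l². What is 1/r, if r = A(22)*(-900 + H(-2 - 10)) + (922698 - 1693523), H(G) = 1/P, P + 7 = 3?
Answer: -1/1206546 ≈ -8.2881e-7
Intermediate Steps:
P = -4 (P = -7 + 3 = -4)
H(G) = -¼ (H(G) = 1/(-4) = -¼)
r = -1206546 (r = 22²*(-900 - ¼) + (922698 - 1693523) = 484*(-3601/4) - 770825 = -435721 - 770825 = -1206546)
1/r = 1/(-1206546) = -1/1206546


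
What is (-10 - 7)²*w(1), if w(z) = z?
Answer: 289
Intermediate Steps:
(-10 - 7)²*w(1) = (-10 - 7)²*1 = (-17)²*1 = 289*1 = 289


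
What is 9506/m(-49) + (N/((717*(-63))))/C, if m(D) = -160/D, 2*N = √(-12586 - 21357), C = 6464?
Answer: 232897/80 - I*√33943/583970688 ≈ 2911.2 - 3.1549e-7*I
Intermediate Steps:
N = I*√33943/2 (N = √(-12586 - 21357)/2 = √(-33943)/2 = (I*√33943)/2 = I*√33943/2 ≈ 92.118*I)
9506/m(-49) + (N/((717*(-63))))/C = 9506/((-160/(-49))) + ((I*√33943/2)/((717*(-63))))/6464 = 9506/((-160*(-1/49))) + ((I*√33943/2)/(-45171))*(1/6464) = 9506/(160/49) + ((I*√33943/2)*(-1/45171))*(1/6464) = 9506*(49/160) - I*√33943/90342*(1/6464) = 232897/80 - I*√33943/583970688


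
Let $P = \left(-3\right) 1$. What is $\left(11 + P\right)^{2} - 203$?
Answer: $-139$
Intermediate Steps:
$P = -3$
$\left(11 + P\right)^{2} - 203 = \left(11 - 3\right)^{2} - 203 = 8^{2} - 203 = 64 - 203 = -139$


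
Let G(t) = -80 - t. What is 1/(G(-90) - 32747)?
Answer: -1/32737 ≈ -3.0546e-5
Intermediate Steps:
1/(G(-90) - 32747) = 1/((-80 - 1*(-90)) - 32747) = 1/((-80 + 90) - 32747) = 1/(10 - 32747) = 1/(-32737) = -1/32737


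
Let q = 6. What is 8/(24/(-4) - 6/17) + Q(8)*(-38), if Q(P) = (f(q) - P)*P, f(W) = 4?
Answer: 32798/27 ≈ 1214.7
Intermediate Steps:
Q(P) = P*(4 - P) (Q(P) = (4 - P)*P = P*(4 - P))
8/(24/(-4) - 6/17) + Q(8)*(-38) = 8/(24/(-4) - 6/17) + (8*(4 - 1*8))*(-38) = 8/(24*(-¼) - 6*1/17) + (8*(4 - 8))*(-38) = 8/(-6 - 6/17) + (8*(-4))*(-38) = 8/(-108/17) - 32*(-38) = 8*(-17/108) + 1216 = -34/27 + 1216 = 32798/27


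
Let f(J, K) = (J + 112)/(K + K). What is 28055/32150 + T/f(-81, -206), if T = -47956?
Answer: 127043290901/199330 ≈ 6.3735e+5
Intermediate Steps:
f(J, K) = (112 + J)/(2*K) (f(J, K) = (112 + J)/((2*K)) = (112 + J)*(1/(2*K)) = (112 + J)/(2*K))
28055/32150 + T/f(-81, -206) = 28055/32150 - 47956*(-412/(112 - 81)) = 28055*(1/32150) - 47956/((½)*(-1/206)*31) = 5611/6430 - 47956/(-31/412) = 5611/6430 - 47956*(-412/31) = 5611/6430 + 19757872/31 = 127043290901/199330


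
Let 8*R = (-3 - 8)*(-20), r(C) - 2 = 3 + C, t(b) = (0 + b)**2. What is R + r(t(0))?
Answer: 65/2 ≈ 32.500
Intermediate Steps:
t(b) = b**2
r(C) = 5 + C (r(C) = 2 + (3 + C) = 5 + C)
R = 55/2 (R = ((-3 - 8)*(-20))/8 = (-11*(-20))/8 = (1/8)*220 = 55/2 ≈ 27.500)
R + r(t(0)) = 55/2 + (5 + 0**2) = 55/2 + (5 + 0) = 55/2 + 5 = 65/2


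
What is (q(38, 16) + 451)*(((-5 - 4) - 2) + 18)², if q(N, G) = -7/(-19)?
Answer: 420224/19 ≈ 22117.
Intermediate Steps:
q(N, G) = 7/19 (q(N, G) = -7*(-1/19) = 7/19)
(q(38, 16) + 451)*(((-5 - 4) - 2) + 18)² = (7/19 + 451)*(((-5 - 4) - 2) + 18)² = 8576*((-9 - 2) + 18)²/19 = 8576*(-11 + 18)²/19 = (8576/19)*7² = (8576/19)*49 = 420224/19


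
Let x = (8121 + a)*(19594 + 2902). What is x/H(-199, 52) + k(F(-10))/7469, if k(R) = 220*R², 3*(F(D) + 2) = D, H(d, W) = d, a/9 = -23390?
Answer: 27823035349664/1216089 ≈ 2.2879e+7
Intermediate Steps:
a = -210510 (a = 9*(-23390) = -210510)
F(D) = -2 + D/3
x = -4552942944 (x = (8121 - 210510)*(19594 + 2902) = -202389*22496 = -4552942944)
x/H(-199, 52) + k(F(-10))/7469 = -4552942944/(-199) + (220*(-2 + (⅓)*(-10))²)/7469 = -4552942944*(-1/199) + (220*(-2 - 10/3)²)*(1/7469) = 4552942944/199 + (220*(-16/3)²)*(1/7469) = 4552942944/199 + (220*(256/9))*(1/7469) = 4552942944/199 + (56320/9)*(1/7469) = 4552942944/199 + 5120/6111 = 27823035349664/1216089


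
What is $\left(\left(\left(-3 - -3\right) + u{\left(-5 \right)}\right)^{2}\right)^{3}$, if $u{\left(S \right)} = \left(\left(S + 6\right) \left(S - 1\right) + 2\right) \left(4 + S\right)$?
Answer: $4096$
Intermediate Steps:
$u{\left(S \right)} = \left(2 + \left(-1 + S\right) \left(6 + S\right)\right) \left(4 + S\right)$ ($u{\left(S \right)} = \left(\left(6 + S\right) \left(-1 + S\right) + 2\right) \left(4 + S\right) = \left(\left(-1 + S\right) \left(6 + S\right) + 2\right) \left(4 + S\right) = \left(2 + \left(-1 + S\right) \left(6 + S\right)\right) \left(4 + S\right)$)
$\left(\left(\left(-3 - -3\right) + u{\left(-5 \right)}\right)^{2}\right)^{3} = \left(\left(\left(-3 - -3\right) + \left(-16 + \left(-5\right)^{3} + 9 \left(-5\right)^{2} + 16 \left(-5\right)\right)\right)^{2}\right)^{3} = \left(\left(\left(-3 + 3\right) - -4\right)^{2}\right)^{3} = \left(\left(0 - -4\right)^{2}\right)^{3} = \left(\left(0 + 4\right)^{2}\right)^{3} = \left(4^{2}\right)^{3} = 16^{3} = 4096$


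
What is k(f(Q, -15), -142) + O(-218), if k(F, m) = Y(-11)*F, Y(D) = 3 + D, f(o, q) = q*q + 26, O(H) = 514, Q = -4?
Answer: -1494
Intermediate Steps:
f(o, q) = 26 + q² (f(o, q) = q² + 26 = 26 + q²)
k(F, m) = -8*F (k(F, m) = (3 - 11)*F = -8*F)
k(f(Q, -15), -142) + O(-218) = -8*(26 + (-15)²) + 514 = -8*(26 + 225) + 514 = -8*251 + 514 = -2008 + 514 = -1494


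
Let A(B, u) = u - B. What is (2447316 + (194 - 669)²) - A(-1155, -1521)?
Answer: 2673307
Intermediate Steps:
(2447316 + (194 - 669)²) - A(-1155, -1521) = (2447316 + (194 - 669)²) - (-1521 - 1*(-1155)) = (2447316 + (-475)²) - (-1521 + 1155) = (2447316 + 225625) - 1*(-366) = 2672941 + 366 = 2673307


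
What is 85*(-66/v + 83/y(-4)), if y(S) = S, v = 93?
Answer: -226185/124 ≈ -1824.1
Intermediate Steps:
85*(-66/v + 83/y(-4)) = 85*(-66/93 + 83/(-4)) = 85*(-66*1/93 + 83*(-1/4)) = 85*(-22/31 - 83/4) = 85*(-2661/124) = -226185/124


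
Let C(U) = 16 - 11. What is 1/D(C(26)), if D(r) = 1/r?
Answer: 5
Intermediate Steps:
C(U) = 5
1/D(C(26)) = 1/(1/5) = 5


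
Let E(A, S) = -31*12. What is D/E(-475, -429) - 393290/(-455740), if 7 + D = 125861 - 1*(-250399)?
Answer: -8566361917/8476764 ≈ -1010.6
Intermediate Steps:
E(A, S) = -372
D = 376253 (D = -7 + (125861 - 1*(-250399)) = -7 + (125861 + 250399) = -7 + 376260 = 376253)
D/E(-475, -429) - 393290/(-455740) = 376253/(-372) - 393290/(-455740) = 376253*(-1/372) - 393290*(-1/455740) = -376253/372 + 39329/45574 = -8566361917/8476764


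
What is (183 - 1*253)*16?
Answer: -1120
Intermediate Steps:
(183 - 1*253)*16 = (183 - 253)*16 = -70*16 = -1120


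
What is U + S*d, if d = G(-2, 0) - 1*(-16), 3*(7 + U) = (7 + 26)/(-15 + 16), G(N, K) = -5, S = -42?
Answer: -458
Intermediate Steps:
U = 4 (U = -7 + ((7 + 26)/(-15 + 16))/3 = -7 + (33/1)/3 = -7 + (33*1)/3 = -7 + (1/3)*33 = -7 + 11 = 4)
d = 11 (d = -5 - 1*(-16) = -5 + 16 = 11)
U + S*d = 4 - 42*11 = 4 - 462 = -458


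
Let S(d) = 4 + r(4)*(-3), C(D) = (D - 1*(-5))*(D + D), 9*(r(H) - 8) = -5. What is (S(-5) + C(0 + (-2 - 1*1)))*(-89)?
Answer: 8099/3 ≈ 2699.7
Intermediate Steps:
r(H) = 67/9 (r(H) = 8 + (⅑)*(-5) = 8 - 5/9 = 67/9)
C(D) = 2*D*(5 + D) (C(D) = (D + 5)*(2*D) = (5 + D)*(2*D) = 2*D*(5 + D))
S(d) = -55/3 (S(d) = 4 + (67/9)*(-3) = 4 - 67/3 = -55/3)
(S(-5) + C(0 + (-2 - 1*1)))*(-89) = (-55/3 + 2*(0 + (-2 - 1*1))*(5 + (0 + (-2 - 1*1))))*(-89) = (-55/3 + 2*(0 + (-2 - 1))*(5 + (0 + (-2 - 1))))*(-89) = (-55/3 + 2*(0 - 3)*(5 + (0 - 3)))*(-89) = (-55/3 + 2*(-3)*(5 - 3))*(-89) = (-55/3 + 2*(-3)*2)*(-89) = (-55/3 - 12)*(-89) = -91/3*(-89) = 8099/3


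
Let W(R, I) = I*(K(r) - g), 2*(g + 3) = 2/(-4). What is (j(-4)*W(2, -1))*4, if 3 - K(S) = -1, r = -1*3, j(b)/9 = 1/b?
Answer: 261/4 ≈ 65.250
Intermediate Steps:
j(b) = 9/b
r = -3
K(S) = 4 (K(S) = 3 - 1*(-1) = 3 + 1 = 4)
g = -13/4 (g = -3 + (2/(-4))/2 = -3 + (2*(-¼))/2 = -3 + (½)*(-½) = -3 - ¼ = -13/4 ≈ -3.2500)
W(R, I) = 29*I/4 (W(R, I) = I*(4 - 1*(-13/4)) = I*(4 + 13/4) = I*(29/4) = 29*I/4)
(j(-4)*W(2, -1))*4 = ((9/(-4))*((29/4)*(-1)))*4 = ((9*(-¼))*(-29/4))*4 = -9/4*(-29/4)*4 = (261/16)*4 = 261/4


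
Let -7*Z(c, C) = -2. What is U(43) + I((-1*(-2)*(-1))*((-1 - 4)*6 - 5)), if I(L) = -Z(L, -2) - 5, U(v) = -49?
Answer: -380/7 ≈ -54.286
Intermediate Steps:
Z(c, C) = 2/7 (Z(c, C) = -⅐*(-2) = 2/7)
I(L) = -37/7 (I(L) = -1*2/7 - 5 = -2/7 - 5 = -37/7)
U(43) + I((-1*(-2)*(-1))*((-1 - 4)*6 - 5)) = -49 - 37/7 = -380/7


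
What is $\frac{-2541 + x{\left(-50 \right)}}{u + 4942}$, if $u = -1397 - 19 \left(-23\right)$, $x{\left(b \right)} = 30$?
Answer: $- \frac{2511}{3982} \approx -0.63059$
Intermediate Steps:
$u = -960$ ($u = -1397 - -437 = -1397 + 437 = -960$)
$\frac{-2541 + x{\left(-50 \right)}}{u + 4942} = \frac{-2541 + 30}{-960 + 4942} = - \frac{2511}{3982}$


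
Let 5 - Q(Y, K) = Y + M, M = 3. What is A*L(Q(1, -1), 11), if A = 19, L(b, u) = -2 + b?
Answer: -19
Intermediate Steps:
Q(Y, K) = 2 - Y (Q(Y, K) = 5 - (Y + 3) = 5 - (3 + Y) = 5 + (-3 - Y) = 2 - Y)
A*L(Q(1, -1), 11) = 19*(-2 + (2 - 1*1)) = 19*(-2 + (2 - 1)) = 19*(-2 + 1) = 19*(-1) = -19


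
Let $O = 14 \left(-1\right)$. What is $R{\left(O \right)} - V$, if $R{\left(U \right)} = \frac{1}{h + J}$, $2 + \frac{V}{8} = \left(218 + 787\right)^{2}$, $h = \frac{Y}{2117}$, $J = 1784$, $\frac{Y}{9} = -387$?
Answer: $- \frac{30488513874963}{3773245} \approx -8.0802 \cdot 10^{6}$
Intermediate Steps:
$Y = -3483$ ($Y = 9 \left(-387\right) = -3483$)
$h = - \frac{3483}{2117} \approx -1.6453$
$O = -14$
$V = 8080184$ ($V = -16 + 8 \left(218 + 787\right)^{2} = -16 + 8 \cdot 1005^{2} = -16 + 8 \cdot 1010025 = -16 + 8080200 = 8080184$)
$R{\left(U \right)} = \frac{2117}{3773245}$ ($R{\left(U \right)} = \frac{1}{- \frac{3483}{2117} + 1784} = \frac{1}{\frac{3773245}{2117}} = \frac{2117}{3773245}$)
$R{\left(O \right)} - V = \frac{2117}{3773245} - 8080184 = - \frac{30488513874963}{3773245}$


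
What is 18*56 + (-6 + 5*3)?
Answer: 1017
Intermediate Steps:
18*56 + (-6 + 5*3) = 1008 + (-6 + 15) = 1008 + 9 = 1017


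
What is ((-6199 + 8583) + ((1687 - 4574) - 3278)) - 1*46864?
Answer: -50645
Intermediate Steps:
((-6199 + 8583) + ((1687 - 4574) - 3278)) - 1*46864 = (2384 + (-2887 - 3278)) - 46864 = (2384 - 6165) - 46864 = -3781 - 46864 = -50645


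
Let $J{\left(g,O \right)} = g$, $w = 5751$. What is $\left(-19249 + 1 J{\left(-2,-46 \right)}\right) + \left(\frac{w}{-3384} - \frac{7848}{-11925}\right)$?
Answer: $- \frac{9591367003}{498200} \approx -19252.0$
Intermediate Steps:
$\left(-19249 + 1 J{\left(-2,-46 \right)}\right) + \left(\frac{w}{-3384} - \frac{7848}{-11925}\right) = \left(-19249 + 1 \left(-2\right)\right) + \left(\frac{5751}{-3384} - \frac{7848}{-11925}\right) = \left(-19249 - 2\right) + \left(5751 \left(- \frac{1}{3384}\right) - - \frac{872}{1325}\right) = -19251 + \left(- \frac{639}{376} + \frac{872}{1325}\right) = -19251 - \frac{518803}{498200} = - \frac{9591367003}{498200}$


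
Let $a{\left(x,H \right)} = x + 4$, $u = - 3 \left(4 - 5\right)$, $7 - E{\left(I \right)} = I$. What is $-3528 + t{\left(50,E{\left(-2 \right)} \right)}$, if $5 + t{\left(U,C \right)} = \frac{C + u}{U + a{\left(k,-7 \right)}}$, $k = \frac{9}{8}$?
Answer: $- \frac{519319}{147} \approx -3532.8$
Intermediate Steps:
$E{\left(I \right)} = 7 - I$
$u = 3$ ($u = \left(-3\right) \left(-1\right) = 3$)
$k = \frac{9}{8}$ ($k = 9 \cdot \frac{1}{8} = \frac{9}{8} \approx 1.125$)
$a{\left(x,H \right)} = 4 + x$
$t{\left(U,C \right)} = -5 + \frac{3 + C}{\frac{41}{8} + U}$ ($t{\left(U,C \right)} = -5 + \frac{C + 3}{U + \left(4 + \frac{9}{8}\right)} = -5 + \frac{3 + C}{U + \frac{41}{8}} = -5 + \frac{3 + C}{\frac{41}{8} + U}$)
$-3528 + t{\left(50,E{\left(-2 \right)} \right)} = -3528 + \frac{-181 - 2000 + 8 \left(7 - -2\right)}{41 + 8 \cdot 50} = -3528 + \frac{-181 - 2000 + 8 \left(7 + 2\right)}{41 + 400} = -3528 + \frac{-181 - 2000 + 8 \cdot 9}{441} = -3528 + \frac{-181 - 2000 + 72}{441} = -3528 + \frac{1}{441} \left(-2109\right) = -3528 - \frac{703}{147} = - \frac{519319}{147}$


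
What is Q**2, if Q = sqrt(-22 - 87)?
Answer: -109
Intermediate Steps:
Q = I*sqrt(109) (Q = sqrt(-109) = I*sqrt(109) ≈ 10.44*I)
Q**2 = (I*sqrt(109))**2 = -109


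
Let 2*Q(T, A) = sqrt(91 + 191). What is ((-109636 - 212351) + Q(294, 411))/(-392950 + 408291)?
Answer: -11103/529 + sqrt(282)/30682 ≈ -20.988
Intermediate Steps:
Q(T, A) = sqrt(282)/2 (Q(T, A) = sqrt(91 + 191)/2 = sqrt(282)/2)
((-109636 - 212351) + Q(294, 411))/(-392950 + 408291) = ((-109636 - 212351) + sqrt(282)/2)/(-392950 + 408291) = (-321987 + sqrt(282)/2)/15341 = (-321987 + sqrt(282)/2)*(1/15341) = -11103/529 + sqrt(282)/30682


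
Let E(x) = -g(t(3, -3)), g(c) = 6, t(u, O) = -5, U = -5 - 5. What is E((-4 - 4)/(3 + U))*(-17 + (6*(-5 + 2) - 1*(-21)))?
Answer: 84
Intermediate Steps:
U = -10
E(x) = -6 (E(x) = -1*6 = -6)
E((-4 - 4)/(3 + U))*(-17 + (6*(-5 + 2) - 1*(-21))) = -6*(-17 + (6*(-5 + 2) - 1*(-21))) = -6*(-17 + (6*(-3) + 21)) = -6*(-17 + (-18 + 21)) = -6*(-17 + 3) = -6*(-14) = 84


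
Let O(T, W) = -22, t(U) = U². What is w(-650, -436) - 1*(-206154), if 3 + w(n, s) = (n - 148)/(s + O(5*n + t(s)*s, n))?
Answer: 47208978/229 ≈ 2.0615e+5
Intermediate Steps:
w(n, s) = -3 + (-148 + n)/(-22 + s) (w(n, s) = -3 + (n - 148)/(s - 22) = -3 + (-148 + n)/(-22 + s))
w(-650, -436) - 1*(-206154) = (-82 - 650 - 3*(-436))/(-22 - 436) - 1*(-206154) = (-82 - 650 + 1308)/(-458) + 206154 = -1/458*576 + 206154 = -288/229 + 206154 = 47208978/229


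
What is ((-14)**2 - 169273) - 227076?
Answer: -396153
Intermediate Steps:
((-14)**2 - 169273) - 227076 = (196 - 169273) - 227076 = -169077 - 227076 = -396153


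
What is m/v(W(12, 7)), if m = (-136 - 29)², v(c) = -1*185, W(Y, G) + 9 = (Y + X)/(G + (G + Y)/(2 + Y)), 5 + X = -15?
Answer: -5445/37 ≈ -147.16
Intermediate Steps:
X = -20 (X = -5 - 15 = -20)
W(Y, G) = -9 + (-20 + Y)/(G + (G + Y)/(2 + Y)) (W(Y, G) = -9 + (Y - 20)/(G + (G + Y)/(2 + Y)) = -9 + (-20 + Y)/(G + (G + Y)/(2 + Y)))
v(c) = -185
m = 27225 (m = (-165)² = 27225)
m/v(W(12, 7)) = 27225/(-185) = 27225*(-1/185) = -5445/37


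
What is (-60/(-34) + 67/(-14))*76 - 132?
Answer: -43030/119 ≈ -361.60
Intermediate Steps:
(-60/(-34) + 67/(-14))*76 - 132 = (-60*(-1/34) + 67*(-1/14))*76 - 132 = (30/17 - 67/14)*76 - 132 = -719/238*76 - 132 = -27322/119 - 132 = -43030/119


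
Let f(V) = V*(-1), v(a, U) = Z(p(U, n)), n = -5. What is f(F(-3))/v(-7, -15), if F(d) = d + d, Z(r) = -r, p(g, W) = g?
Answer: 2/5 ≈ 0.40000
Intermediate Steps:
v(a, U) = -U
F(d) = 2*d
f(V) = -V
f(F(-3))/v(-7, -15) = (-2*(-3))/((-1*(-15))) = -1*(-6)/15 = 6*(1/15) = 2/5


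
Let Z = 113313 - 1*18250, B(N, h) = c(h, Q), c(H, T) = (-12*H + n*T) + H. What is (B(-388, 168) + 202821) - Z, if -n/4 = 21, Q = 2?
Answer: 105742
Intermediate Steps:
n = -84 (n = -4*21 = -84)
c(H, T) = -84*T - 11*H (c(H, T) = (-12*H - 84*T) + H = (-84*T - 12*H) + H = -84*T - 11*H)
B(N, h) = -168 - 11*h (B(N, h) = -84*2 - 11*h = -168 - 11*h)
Z = 95063 (Z = 113313 - 18250 = 95063)
(B(-388, 168) + 202821) - Z = ((-168 - 11*168) + 202821) - 1*95063 = ((-168 - 1848) + 202821) - 95063 = (-2016 + 202821) - 95063 = 200805 - 95063 = 105742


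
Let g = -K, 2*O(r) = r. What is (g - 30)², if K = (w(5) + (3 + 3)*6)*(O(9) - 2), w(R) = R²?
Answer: 133225/4 ≈ 33306.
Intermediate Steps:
O(r) = r/2
K = 305/2 (K = (5² + (3 + 3)*6)*((½)*9 - 2) = (25 + 6*6)*(9/2 - 2) = (25 + 36)*(5/2) = 61*(5/2) = 305/2 ≈ 152.50)
g = -305/2 (g = -1*305/2 = -305/2 ≈ -152.50)
(g - 30)² = (-305/2 - 30)² = (-365/2)² = 133225/4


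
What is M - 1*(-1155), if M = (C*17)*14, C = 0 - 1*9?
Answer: -987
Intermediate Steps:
C = -9 (C = 0 - 9 = -9)
M = -2142 (M = -9*17*14 = -153*14 = -2142)
M - 1*(-1155) = -2142 - 1*(-1155) = -2142 + 1155 = -987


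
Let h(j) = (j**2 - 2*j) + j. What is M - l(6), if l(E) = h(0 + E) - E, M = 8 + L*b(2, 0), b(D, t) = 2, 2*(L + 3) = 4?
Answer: -18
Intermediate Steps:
L = -1 (L = -3 + (1/2)*4 = -3 + 2 = -1)
h(j) = j**2 - j
M = 6 (M = 8 - 1*2 = 8 - 2 = 6)
l(E) = -E + E*(-1 + E) (l(E) = (0 + E)*(-1 + (0 + E)) - E = E*(-1 + E) - E = -E + E*(-1 + E))
M - l(6) = 6 - 6*(-2 + 6) = 6 - 6*4 = 6 - 1*24 = 6 - 24 = -18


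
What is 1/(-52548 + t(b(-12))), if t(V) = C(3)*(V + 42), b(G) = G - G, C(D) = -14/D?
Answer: -1/52744 ≈ -1.8960e-5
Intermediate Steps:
b(G) = 0
t(V) = -196 - 14*V/3 (t(V) = (-14/3)*(V + 42) = (-14*1/3)*(42 + V) = -14*(42 + V)/3 = -196 - 14*V/3)
1/(-52548 + t(b(-12))) = 1/(-52548 + (-196 - 14/3*0)) = 1/(-52548 + (-196 + 0)) = 1/(-52548 - 196) = 1/(-52744) = -1/52744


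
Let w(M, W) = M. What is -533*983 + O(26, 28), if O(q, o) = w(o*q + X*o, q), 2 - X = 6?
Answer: -523323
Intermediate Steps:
X = -4 (X = 2 - 1*6 = 2 - 6 = -4)
O(q, o) = -4*o + o*q (O(q, o) = o*q - 4*o = -4*o + o*q)
-533*983 + O(26, 28) = -533*983 + 28*(-4 + 26) = -523939 + 28*22 = -523939 + 616 = -523323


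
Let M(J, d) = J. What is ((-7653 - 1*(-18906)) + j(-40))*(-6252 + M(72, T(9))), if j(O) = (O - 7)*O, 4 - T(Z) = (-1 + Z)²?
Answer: -81161940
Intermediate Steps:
T(Z) = 4 - (-1 + Z)²
j(O) = O*(-7 + O) (j(O) = (-7 + O)*O = O*(-7 + O))
((-7653 - 1*(-18906)) + j(-40))*(-6252 + M(72, T(9))) = ((-7653 - 1*(-18906)) - 40*(-7 - 40))*(-6252 + 72) = ((-7653 + 18906) - 40*(-47))*(-6180) = (11253 + 1880)*(-6180) = 13133*(-6180) = -81161940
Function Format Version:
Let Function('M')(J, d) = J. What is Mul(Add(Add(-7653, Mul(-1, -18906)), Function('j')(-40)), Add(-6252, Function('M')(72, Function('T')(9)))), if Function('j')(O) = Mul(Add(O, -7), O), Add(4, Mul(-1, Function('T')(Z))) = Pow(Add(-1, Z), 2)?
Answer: -81161940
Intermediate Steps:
Function('T')(Z) = Add(4, Mul(-1, Pow(Add(-1, Z), 2)))
Function('j')(O) = Mul(O, Add(-7, O)) (Function('j')(O) = Mul(Add(-7, O), O) = Mul(O, Add(-7, O)))
Mul(Add(Add(-7653, Mul(-1, -18906)), Function('j')(-40)), Add(-6252, Function('M')(72, Function('T')(9)))) = Mul(Add(Add(-7653, Mul(-1, -18906)), Mul(-40, Add(-7, -40))), Add(-6252, 72)) = Mul(Add(Add(-7653, 18906), Mul(-40, -47)), -6180) = Mul(Add(11253, 1880), -6180) = Mul(13133, -6180) = -81161940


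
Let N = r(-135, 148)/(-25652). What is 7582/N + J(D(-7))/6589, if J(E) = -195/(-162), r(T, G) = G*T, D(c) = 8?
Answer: 640758729173/65824110 ≈ 9734.4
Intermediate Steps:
J(E) = 65/54 (J(E) = -195*(-1/162) = 65/54)
N = 4995/6413 (N = (148*(-135))/(-25652) = -19980*(-1/25652) = 4995/6413 ≈ 0.77889)
7582/N + J(D(-7))/6589 = 7582/(4995/6413) + (65/54)/6589 = 7582*(6413/4995) + (65/54)*(1/6589) = 48623366/4995 + 65/355806 = 640758729173/65824110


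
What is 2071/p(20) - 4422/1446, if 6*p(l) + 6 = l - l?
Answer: -499848/241 ≈ -2074.1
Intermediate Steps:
p(l) = -1 (p(l) = -1 + (l - l)/6 = -1 + (1/6)*0 = -1 + 0 = -1)
2071/p(20) - 4422/1446 = 2071/(-1) - 4422/1446 = 2071*(-1) - 4422*1/1446 = -2071 - 737/241 = -499848/241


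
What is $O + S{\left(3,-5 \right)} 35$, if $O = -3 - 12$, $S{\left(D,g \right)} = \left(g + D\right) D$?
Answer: $-225$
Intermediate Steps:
$S{\left(D,g \right)} = D \left(D + g\right)$ ($S{\left(D,g \right)} = \left(D + g\right) D = D \left(D + g\right)$)
$O = -15$ ($O = -3 - 12 = -15$)
$O + S{\left(3,-5 \right)} 35 = -15 + 3 \left(3 - 5\right) 35 = -15 + 3 \left(-2\right) 35 = -15 - 210 = -225$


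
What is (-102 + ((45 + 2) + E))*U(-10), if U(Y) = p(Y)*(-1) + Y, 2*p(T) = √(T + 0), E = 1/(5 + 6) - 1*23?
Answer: 8570/11 + 857*I*√10/22 ≈ 779.09 + 123.19*I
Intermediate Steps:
E = -252/11 (E = 1/11 - 23 = -252/11 ≈ -22.909)
p(T) = √T/2 (p(T) = √(T + 0)/2 = √T/2)
U(Y) = Y - √Y/2 (U(Y) = (√Y/2)*(-1) + Y = -√Y/2 + Y = Y - √Y/2)
(-102 + ((45 + 2) + E))*U(-10) = (-102 + ((45 + 2) - 252/11))*(-10 - I*√10/2) = (-102 + (47 - 252/11))*(-10 - I*√10/2) = (-102 + 265/11)*(-10 - I*√10/2) = -857*(-10 - I*√10/2)/11 = 8570/11 + 857*I*√10/22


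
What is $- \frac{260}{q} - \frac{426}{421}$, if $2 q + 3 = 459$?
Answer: $- \frac{51647}{23997} \approx -2.1522$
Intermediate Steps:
$q = 228$ ($q = - \frac{3}{2} + \frac{1}{2} \cdot 459 = - \frac{3}{2} + \frac{459}{2} = 228$)
$- \frac{260}{q} - \frac{426}{421} = - \frac{260}{228} - \frac{426}{421} = \left(-260\right) \frac{1}{228} - \frac{426}{421} = - \frac{65}{57} - \frac{426}{421} = - \frac{51647}{23997}$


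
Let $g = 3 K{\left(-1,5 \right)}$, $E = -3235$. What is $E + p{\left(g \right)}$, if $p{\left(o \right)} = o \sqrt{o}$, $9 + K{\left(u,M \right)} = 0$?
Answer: $-3235 - 81 i \sqrt{3} \approx -3235.0 - 140.3 i$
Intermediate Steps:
$K{\left(u,M \right)} = -9$ ($K{\left(u,M \right)} = -9 + 0 = -9$)
$g = -27$ ($g = 3 \left(-9\right) = -27$)
$p{\left(o \right)} = o^{\frac{3}{2}}$
$E + p{\left(g \right)} = -3235 + \left(-27\right)^{\frac{3}{2}} = -3235 - 81 i \sqrt{3}$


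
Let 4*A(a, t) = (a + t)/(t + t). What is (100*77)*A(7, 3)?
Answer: 9625/3 ≈ 3208.3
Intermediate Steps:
A(a, t) = (a + t)/(8*t) (A(a, t) = ((a + t)/(t + t))/4 = ((a + t)/((2*t)))/4 = ((a + t)*(1/(2*t)))/4 = ((a + t)/(2*t))/4 = (a + t)/(8*t))
(100*77)*A(7, 3) = (100*77)*((⅛)*(7 + 3)/3) = 7700*((⅛)*(⅓)*10) = 7700*(5/12) = 9625/3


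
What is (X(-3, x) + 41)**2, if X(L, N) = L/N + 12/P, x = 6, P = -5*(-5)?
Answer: 4198401/2500 ≈ 1679.4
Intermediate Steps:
P = 25
X(L, N) = 12/25 + L/N (X(L, N) = L/N + 12/25 = 12/25 + L/N)
(X(-3, x) + 41)**2 = ((12/25 - 3/6) + 41)**2 = ((12/25 - 3*1/6) + 41)**2 = ((12/25 - 1/2) + 41)**2 = (-1/50 + 41)**2 = (2049/50)**2 = 4198401/2500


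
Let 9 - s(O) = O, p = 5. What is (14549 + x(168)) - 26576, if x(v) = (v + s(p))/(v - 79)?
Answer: -1070231/89 ≈ -12025.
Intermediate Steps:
s(O) = 9 - O
x(v) = (4 + v)/(-79 + v) (x(v) = (v + (9 - 1*5))/(v - 79) = (v + (9 - 5))/(-79 + v) = (v + 4)/(-79 + v) = (4 + v)/(-79 + v))
(14549 + x(168)) - 26576 = (14549 + (4 + 168)/(-79 + 168)) - 26576 = (14549 + 172/89) - 26576 = 1295033/89 - 26576 = -1070231/89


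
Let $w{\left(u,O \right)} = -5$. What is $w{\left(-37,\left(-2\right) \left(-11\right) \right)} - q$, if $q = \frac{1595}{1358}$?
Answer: $- \frac{8385}{1358} \approx -6.1745$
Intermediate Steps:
$q = \frac{1595}{1358}$ ($q = 1595 \cdot \frac{1}{1358} = \frac{1595}{1358} \approx 1.1745$)
$w{\left(-37,\left(-2\right) \left(-11\right) \right)} - q = -5 - \frac{1595}{1358} = - \frac{8385}{1358}$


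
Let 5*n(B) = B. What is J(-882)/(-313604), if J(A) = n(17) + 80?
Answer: -417/1568020 ≈ -0.00026594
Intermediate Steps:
n(B) = B/5
J(A) = 417/5 (J(A) = (⅕)*17 + 80 = 17/5 + 80 = 417/5)
J(-882)/(-313604) = (417/5)/(-313604) = (417/5)*(-1/313604) = -417/1568020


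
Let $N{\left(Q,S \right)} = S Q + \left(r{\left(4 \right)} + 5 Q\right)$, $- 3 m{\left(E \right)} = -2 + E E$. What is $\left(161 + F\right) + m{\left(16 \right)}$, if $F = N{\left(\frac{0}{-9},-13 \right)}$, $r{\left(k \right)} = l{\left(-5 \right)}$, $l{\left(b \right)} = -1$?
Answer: $\frac{226}{3} \approx 75.333$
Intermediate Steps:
$r{\left(k \right)} = -1$
$m{\left(E \right)} = \frac{2}{3} - \frac{E^{2}}{3}$ ($m{\left(E \right)} = - \frac{-2 + E E}{3} = - \frac{-2 + E^{2}}{3} = \frac{2}{3} - \frac{E^{2}}{3}$)
$N{\left(Q,S \right)} = -1 + 5 Q + Q S$ ($N{\left(Q,S \right)} = S Q + \left(-1 + 5 Q\right) = Q S + \left(-1 + 5 Q\right) = -1 + 5 Q + Q S$)
$F = -1$ ($F = -1 + 5 \frac{0}{-9} + \frac{0}{-9} \left(-13\right) = -1 + 5 \cdot 0 \left(- \frac{1}{9}\right) + 0 \left(- \frac{1}{9}\right) \left(-13\right) = -1 + 5 \cdot 0 + 0 \left(-13\right) = -1 + 0 + 0 = -1$)
$\left(161 + F\right) + m{\left(16 \right)} = \left(161 - 1\right) + \left(\frac{2}{3} - \frac{16^{2}}{3}\right) = 160 + \left(\frac{2}{3} - \frac{256}{3}\right) = 160 - \frac{254}{3} = \frac{226}{3}$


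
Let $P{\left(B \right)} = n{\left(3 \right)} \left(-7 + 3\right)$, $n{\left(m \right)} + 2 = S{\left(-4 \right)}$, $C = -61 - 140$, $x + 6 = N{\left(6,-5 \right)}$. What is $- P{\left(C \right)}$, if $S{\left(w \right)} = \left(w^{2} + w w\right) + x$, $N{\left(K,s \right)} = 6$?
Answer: $120$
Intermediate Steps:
$x = 0$ ($x = -6 + 6 = 0$)
$C = -201$
$S{\left(w \right)} = 2 w^{2}$ ($S{\left(w \right)} = \left(w^{2} + w w\right) + 0 = \left(w^{2} + w^{2}\right) + 0 = 2 w^{2} + 0 = 2 w^{2}$)
$n{\left(m \right)} = 30$ ($n{\left(m \right)} = -2 + 2 \left(-4\right)^{2} = -2 + 2 \cdot 16 = -2 + 32 = 30$)
$P{\left(B \right)} = -120$ ($P{\left(B \right)} = 30 \left(-7 + 3\right) = 30 \left(-4\right) = -120$)
$- P{\left(C \right)} = \left(-1\right) \left(-120\right) = 120$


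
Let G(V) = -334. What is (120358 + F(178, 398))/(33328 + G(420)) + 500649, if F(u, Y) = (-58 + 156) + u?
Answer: 8259266870/16497 ≈ 5.0065e+5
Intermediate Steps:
F(u, Y) = 98 + u
(120358 + F(178, 398))/(33328 + G(420)) + 500649 = (120358 + (98 + 178))/(33328 - 334) + 500649 = (120358 + 276)/32994 + 500649 = 120634*(1/32994) + 500649 = 60317/16497 + 500649 = 8259266870/16497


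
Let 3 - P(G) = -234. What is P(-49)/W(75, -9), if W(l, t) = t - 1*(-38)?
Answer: 237/29 ≈ 8.1724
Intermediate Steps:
W(l, t) = 38 + t (W(l, t) = t + 38 = 38 + t)
P(G) = 237 (P(G) = 3 - 1*(-234) = 3 + 234 = 237)
P(-49)/W(75, -9) = 237/(38 - 9) = 237/29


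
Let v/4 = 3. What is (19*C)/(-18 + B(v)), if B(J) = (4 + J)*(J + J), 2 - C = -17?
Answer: 361/366 ≈ 0.98634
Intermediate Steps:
v = 12 (v = 4*3 = 12)
C = 19 (C = 2 - 1*(-17) = 2 + 17 = 19)
B(J) = 2*J*(4 + J) (B(J) = (4 + J)*(2*J) = 2*J*(4 + J))
(19*C)/(-18 + B(v)) = (19*19)/(-18 + 2*12*(4 + 12)) = 361/(-18 + 2*12*16) = 361/(-18 + 384) = 361/366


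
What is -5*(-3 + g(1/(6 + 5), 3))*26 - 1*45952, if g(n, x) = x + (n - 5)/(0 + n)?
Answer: -38932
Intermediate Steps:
g(n, x) = x + (-5 + n)/n
-5*(-3 + g(1/(6 + 5), 3))*26 - 1*45952 = -5*(-3 + (1 + 3 - 5/(1/(6 + 5))))*26 - 1*45952 = -5*(-3 + (1 + 3 - 5/(1/11)))*26 - 45952 = -5*(-3 + (1 + 3 - 5/1/11))*26 - 45952 = -5*(-3 + (1 + 3 - 5*11))*26 - 45952 = -5*(-3 + (1 + 3 - 55))*26 - 45952 = -5*(-3 - 51)*26 - 45952 = -5*(-54)*26 - 45952 = 270*26 - 45952 = 7020 - 45952 = -38932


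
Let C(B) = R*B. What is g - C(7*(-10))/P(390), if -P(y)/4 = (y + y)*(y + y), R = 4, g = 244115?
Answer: 14851956593/60840 ≈ 2.4412e+5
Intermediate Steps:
C(B) = 4*B
P(y) = -16*y² (P(y) = -4*(y + y)*(y + y) = -4*2*y*2*y = -16*y²)
g - C(7*(-10))/P(390) = 244115 - 4*(7*(-10))/((-16*390²)) = 244115 - 4*(-70)/((-16*152100)) = 244115 - (-280)/(-2433600) = 244115 - (-280)*(-1)/2433600 = 244115 - 1*7/60840 = 244115 - 7/60840 = 14851956593/60840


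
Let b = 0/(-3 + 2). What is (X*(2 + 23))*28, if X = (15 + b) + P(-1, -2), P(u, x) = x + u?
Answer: 8400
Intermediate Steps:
b = 0 (b = 0/(-1) = 0*(-1) = 0)
P(u, x) = u + x
X = 12 (X = (15 + 0) + (-1 - 2) = 15 - 3 = 12)
(X*(2 + 23))*28 = (12*(2 + 23))*28 = (12*25)*28 = 300*28 = 8400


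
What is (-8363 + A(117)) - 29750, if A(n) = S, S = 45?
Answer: -38068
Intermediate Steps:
A(n) = 45
(-8363 + A(117)) - 29750 = (-8363 + 45) - 29750 = -8318 - 29750 = -38068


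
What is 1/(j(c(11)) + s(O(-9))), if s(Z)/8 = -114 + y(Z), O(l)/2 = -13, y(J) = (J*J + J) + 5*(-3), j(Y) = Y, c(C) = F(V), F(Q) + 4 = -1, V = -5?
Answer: 1/4163 ≈ 0.00024021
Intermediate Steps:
F(Q) = -5 (F(Q) = -4 - 1 = -5)
c(C) = -5
y(J) = -15 + J + J² (y(J) = (J² + J) - 15 = (J + J²) - 15 = -15 + J + J²)
O(l) = -26 (O(l) = 2*(-13) = -26)
s(Z) = -1032 + 8*Z + 8*Z² (s(Z) = 8*(-114 + (-15 + Z + Z²)) = 8*(-129 + Z + Z²) = -1032 + 8*Z + 8*Z²)
1/(j(c(11)) + s(O(-9))) = 1/(-5 + (-1032 + 8*(-26) + 8*(-26)²)) = 1/(-5 + (-1032 - 208 + 8*676)) = 1/(-5 + (-1032 - 208 + 5408)) = 1/(-5 + 4168) = 1/4163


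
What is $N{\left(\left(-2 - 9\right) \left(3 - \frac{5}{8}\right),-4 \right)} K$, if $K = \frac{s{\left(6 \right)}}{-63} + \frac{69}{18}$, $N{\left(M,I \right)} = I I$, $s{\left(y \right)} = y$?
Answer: $\frac{1256}{21} \approx 59.81$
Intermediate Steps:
$N{\left(M,I \right)} = I^{2}$
$K = \frac{157}{42}$ ($K = \frac{6}{-63} + \frac{69}{18} = 6 \left(- \frac{1}{63}\right) + 69 \cdot \frac{1}{18} = - \frac{2}{21} + \frac{23}{6} = \frac{157}{42} \approx 3.7381$)
$N{\left(\left(-2 - 9\right) \left(3 - \frac{5}{8}\right),-4 \right)} K = \left(-4\right)^{2} \cdot \frac{157}{42} = 16 \cdot \frac{157}{42} = \frac{1256}{21}$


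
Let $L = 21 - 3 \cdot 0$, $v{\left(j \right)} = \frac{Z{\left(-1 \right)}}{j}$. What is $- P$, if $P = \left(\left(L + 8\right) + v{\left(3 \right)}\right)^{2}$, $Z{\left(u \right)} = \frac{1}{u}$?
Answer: $- \frac{7396}{9} \approx -821.78$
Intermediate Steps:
$v{\left(j \right)} = - \frac{1}{j}$ ($v{\left(j \right)} = \frac{1}{\left(-1\right) j} = - \frac{1}{j}$)
$L = 21$ ($L = 21 - 0 = 21 + 0 = 21$)
$P = \frac{7396}{9}$ ($P = \left(\left(21 + 8\right) - \frac{1}{3}\right)^{2} = \left(29 - \frac{1}{3}\right)^{2} = \left(\frac{86}{3}\right)^{2} = \frac{7396}{9} \approx 821.78$)
$- P = \left(-1\right) \frac{7396}{9} = - \frac{7396}{9}$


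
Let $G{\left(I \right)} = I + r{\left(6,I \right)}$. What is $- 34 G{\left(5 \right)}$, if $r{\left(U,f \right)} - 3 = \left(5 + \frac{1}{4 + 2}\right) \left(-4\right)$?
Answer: $\frac{1292}{3} \approx 430.67$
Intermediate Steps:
$r{\left(U,f \right)} = - \frac{53}{3}$ ($r{\left(U,f \right)} = 3 + \left(5 + \frac{1}{4 + 2}\right) \left(-4\right) = 3 + \left(5 + \frac{1}{6}\right) \left(-4\right) = 3 + \frac{31}{6} \left(-4\right) = 3 - \frac{62}{3} = - \frac{53}{3}$)
$G{\left(I \right)} = - \frac{53}{3} + I$ ($G{\left(I \right)} = I - \frac{53}{3} = - \frac{53}{3} + I$)
$- 34 G{\left(5 \right)} = - 34 \left(- \frac{53}{3} + 5\right) = \left(-34\right) \left(- \frac{38}{3}\right) = \frac{1292}{3}$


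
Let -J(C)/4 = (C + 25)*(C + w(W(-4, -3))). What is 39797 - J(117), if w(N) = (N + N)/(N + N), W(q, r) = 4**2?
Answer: 106821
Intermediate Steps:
W(q, r) = 16
w(N) = 1 (w(N) = (2*N)/((2*N)) = (2*N)*(1/(2*N)) = 1)
J(C) = -4*(1 + C)*(25 + C) (J(C) = -4*(C + 25)*(C + 1) = -4*(25 + C)*(1 + C) = -4*(1 + C)*(25 + C))
39797 - J(117) = 39797 - (-100 - 104*117 - 4*117**2) = 39797 - (-100 - 12168 - 4*13689) = 39797 - (-100 - 12168 - 54756) = 39797 - 1*(-67024) = 39797 + 67024 = 106821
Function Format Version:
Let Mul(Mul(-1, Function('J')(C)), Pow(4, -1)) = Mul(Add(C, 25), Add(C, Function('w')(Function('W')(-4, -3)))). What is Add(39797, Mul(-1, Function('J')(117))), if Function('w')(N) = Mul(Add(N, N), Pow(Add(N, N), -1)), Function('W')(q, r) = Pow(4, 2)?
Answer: 106821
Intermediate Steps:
Function('W')(q, r) = 16
Function('w')(N) = 1 (Function('w')(N) = Mul(Mul(2, N), Pow(Mul(2, N), -1)) = Mul(Mul(2, N), Mul(Rational(1, 2), Pow(N, -1))) = 1)
Function('J')(C) = Mul(-4, Add(1, C), Add(25, C)) (Function('J')(C) = Mul(-4, Mul(Add(C, 25), Add(C, 1))) = Mul(-4, Mul(Add(25, C), Add(1, C))) = Mul(-4, Mul(Add(1, C), Add(25, C))) = Mul(-4, Add(1, C), Add(25, C)))
Add(39797, Mul(-1, Function('J')(117))) = Add(39797, Mul(-1, Add(-100, Mul(-104, 117), Mul(-4, Pow(117, 2))))) = Add(39797, Mul(-1, Add(-100, -12168, Mul(-4, 13689)))) = Add(39797, Mul(-1, Add(-100, -12168, -54756))) = Add(39797, Mul(-1, -67024)) = Add(39797, 67024) = 106821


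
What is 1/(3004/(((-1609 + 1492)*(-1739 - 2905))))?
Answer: 135837/751 ≈ 180.87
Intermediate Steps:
1/(3004/(((-1609 + 1492)*(-1739 - 2905)))) = 1/(3004/((-117*(-4644)))) = 1/(3004/543348) = 1/(3004*(1/543348)) = 1/(751/135837) = 135837/751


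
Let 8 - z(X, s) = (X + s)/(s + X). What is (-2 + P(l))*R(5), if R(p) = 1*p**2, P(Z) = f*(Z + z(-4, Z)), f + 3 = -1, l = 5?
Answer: -1250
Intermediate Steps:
z(X, s) = 7 (z(X, s) = 8 - (X + s)/(s + X) = 8 - (X + s)/(X + s) = 8 - 1*1 = 8 - 1 = 7)
f = -4 (f = -3 - 1 = -4)
P(Z) = -28 - 4*Z (P(Z) = -4*(Z + 7) = -4*(7 + Z) = -28 - 4*Z)
R(p) = p**2
(-2 + P(l))*R(5) = (-2 + (-28 - 4*5))*5**2 = (-2 + (-28 - 20))*25 = (-2 - 48)*25 = -50*25 = -1250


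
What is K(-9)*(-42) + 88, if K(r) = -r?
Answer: -290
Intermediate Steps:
K(-9)*(-42) + 88 = -1*(-9)*(-42) + 88 = 9*(-42) + 88 = -378 + 88 = -290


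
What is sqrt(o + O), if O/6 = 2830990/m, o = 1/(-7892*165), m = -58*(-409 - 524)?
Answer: sqrt(10823775390357627249255)/5872180710 ≈ 17.717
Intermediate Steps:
m = 54114 (m = -58*(-933) = 54114)
o = -1/1302180 (o = 1/(-1302180) = -1/1302180 ≈ -7.6794e-7)
O = 2830990/9019 (O = 6*(2830990/54114) = 6*(2830990*(1/54114)) = 6*(1415495/27057) = 2830990/9019 ≈ 313.89)
sqrt(o + O) = sqrt(-1/1302180 + 2830990/9019) = sqrt(3686458549181/11744361420) = sqrt(10823775390357627249255)/5872180710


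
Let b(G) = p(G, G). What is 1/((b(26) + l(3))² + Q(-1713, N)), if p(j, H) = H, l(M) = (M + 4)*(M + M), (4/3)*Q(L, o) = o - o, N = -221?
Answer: 1/4624 ≈ 0.00021626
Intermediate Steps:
Q(L, o) = 0 (Q(L, o) = 3*(o - o)/4 = (¾)*0 = 0)
l(M) = 2*M*(4 + M) (l(M) = (4 + M)*(2*M) = 2*M*(4 + M))
b(G) = G
1/((b(26) + l(3))² + Q(-1713, N)) = 1/((26 + 2*3*(4 + 3))² + 0) = 1/((26 + 2*3*7)² + 0) = 1/((26 + 42)² + 0) = 1/(68² + 0) = 1/(4624 + 0) = 1/4624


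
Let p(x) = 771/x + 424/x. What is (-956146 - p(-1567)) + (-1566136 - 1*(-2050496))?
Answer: -739287467/1567 ≈ -4.7179e+5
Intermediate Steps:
p(x) = 1195/x
(-956146 - p(-1567)) + (-1566136 - 1*(-2050496)) = (-956146 - 1195/(-1567)) + (-1566136 - 1*(-2050496)) = (-956146 - 1195*(-1)/1567) + (-1566136 + 2050496) = (-956146 - 1*(-1195/1567)) + 484360 = (-956146 + 1195/1567) + 484360 = -1498279587/1567 + 484360 = -739287467/1567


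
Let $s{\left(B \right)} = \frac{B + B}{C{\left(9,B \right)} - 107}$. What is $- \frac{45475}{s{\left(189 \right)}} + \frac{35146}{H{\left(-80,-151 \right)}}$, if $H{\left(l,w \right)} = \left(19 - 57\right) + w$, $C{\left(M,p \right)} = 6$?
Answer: $\frac{1507561}{126} \approx 11965.0$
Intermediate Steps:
$H{\left(l,w \right)} = -38 + w$
$s{\left(B \right)} = - \frac{2 B}{101}$ ($s{\left(B \right)} = \frac{B + B}{6 - 107} = \frac{2 B}{-101} = 2 B \left(- \frac{1}{101}\right) = - \frac{2 B}{101}$)
$- \frac{45475}{s{\left(189 \right)}} + \frac{35146}{H{\left(-80,-151 \right)}} = - \frac{45475}{\left(- \frac{2}{101}\right) 189} + \frac{35146}{-38 - 151} = - \frac{45475}{- \frac{378}{101}} + \frac{35146}{-189} = \left(-45475\right) \left(- \frac{101}{378}\right) + 35146 \left(- \frac{1}{189}\right) = \frac{4592975}{378} - \frac{35146}{189} = \frac{1507561}{126}$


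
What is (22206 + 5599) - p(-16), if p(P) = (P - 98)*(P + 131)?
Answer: 40915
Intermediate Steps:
p(P) = (-98 + P)*(131 + P)
(22206 + 5599) - p(-16) = (22206 + 5599) - (-12838 + (-16)² + 33*(-16)) = 27805 - (-12838 + 256 - 528) = 27805 - 1*(-13110) = 27805 + 13110 = 40915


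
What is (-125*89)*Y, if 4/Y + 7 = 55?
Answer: -11125/12 ≈ -927.08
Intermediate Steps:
Y = 1/12 (Y = 4/(-7 + 55) = 4/48 = 4*(1/48) = 1/12 ≈ 0.083333)
(-125*89)*Y = -125*89*(1/12) = -11125*1/12 = -11125/12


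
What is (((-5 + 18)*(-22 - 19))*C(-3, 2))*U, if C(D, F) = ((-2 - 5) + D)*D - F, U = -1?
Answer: 14924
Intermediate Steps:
C(D, F) = -F + D*(-7 + D) (C(D, F) = (-7 + D)*D - F = D*(-7 + D) - F = -F + D*(-7 + D))
(((-5 + 18)*(-22 - 19))*C(-3, 2))*U = (((-5 + 18)*(-22 - 19))*((-3)² - 1*2 - 7*(-3)))*(-1) = ((13*(-41))*(9 - 2 + 21))*(-1) = -533*28*(-1) = -14924*(-1) = 14924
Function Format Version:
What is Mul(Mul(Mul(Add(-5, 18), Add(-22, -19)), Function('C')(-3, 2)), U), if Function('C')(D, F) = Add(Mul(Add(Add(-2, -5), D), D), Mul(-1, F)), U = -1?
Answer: 14924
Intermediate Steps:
Function('C')(D, F) = Add(Mul(-1, F), Mul(D, Add(-7, D))) (Function('C')(D, F) = Add(Mul(Add(-7, D), D), Mul(-1, F)) = Add(Mul(D, Add(-7, D)), Mul(-1, F)) = Add(Mul(-1, F), Mul(D, Add(-7, D))))
Mul(Mul(Mul(Add(-5, 18), Add(-22, -19)), Function('C')(-3, 2)), U) = Mul(Mul(Mul(Add(-5, 18), Add(-22, -19)), Add(Pow(-3, 2), Mul(-1, 2), Mul(-7, -3))), -1) = Mul(Mul(Mul(13, -41), Add(9, -2, 21)), -1) = Mul(Mul(-533, 28), -1) = Mul(-14924, -1) = 14924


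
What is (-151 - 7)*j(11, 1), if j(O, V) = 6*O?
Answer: -10428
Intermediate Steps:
(-151 - 7)*j(11, 1) = (-151 - 7)*(6*11) = -158*66 = -10428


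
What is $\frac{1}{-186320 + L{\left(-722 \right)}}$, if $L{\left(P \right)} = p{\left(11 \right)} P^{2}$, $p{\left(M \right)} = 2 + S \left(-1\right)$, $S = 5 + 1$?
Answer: $- \frac{1}{2271456} \approx -4.4025 \cdot 10^{-7}$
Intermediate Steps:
$S = 6$
$p{\left(M \right)} = -4$ ($p{\left(M \right)} = 2 + 6 \left(-1\right) = 2 - 6 = -4$)
$L{\left(P \right)} = - 4 P^{2}$
$\frac{1}{-186320 + L{\left(-722 \right)}} = \frac{1}{-186320 - 4 \left(-722\right)^{2}} = \frac{1}{-186320 - 2085136} = \frac{1}{-2271456} = - \frac{1}{2271456}$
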